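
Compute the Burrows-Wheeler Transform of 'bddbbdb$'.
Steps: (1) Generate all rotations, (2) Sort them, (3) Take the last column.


Rotations (sorted):
  0: $bddbbdb -> last char: b
  1: b$bddbbd -> last char: d
  2: bbdb$bdd -> last char: d
  3: bdb$bddb -> last char: b
  4: bddbbdb$ -> last char: $
  5: db$bddbb -> last char: b
  6: dbbdb$bd -> last char: d
  7: ddbbdb$b -> last char: b


BWT = bddb$bdb


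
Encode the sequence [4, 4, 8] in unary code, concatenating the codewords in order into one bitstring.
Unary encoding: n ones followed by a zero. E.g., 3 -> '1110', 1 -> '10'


Encode each number as n ones followed by a terminating 0:
  4 -> 11110 (5 bits)
  4 -> 11110 (5 bits)
  8 -> 111111110 (9 bits)
Total length = 5 + 5 + 9 = 19 bits.

Unary([4, 4, 8]) = 1111011110111111110 (19 bits)


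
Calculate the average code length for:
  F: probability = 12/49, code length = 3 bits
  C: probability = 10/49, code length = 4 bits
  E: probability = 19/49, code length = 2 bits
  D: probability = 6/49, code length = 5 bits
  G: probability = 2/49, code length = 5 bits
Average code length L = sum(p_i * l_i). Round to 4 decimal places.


Weighted contributions p_i * l_i:
  F: (12/49) * 3 = 36/49
  C: (10/49) * 4 = 40/49
  E: (19/49) * 2 = 38/49
  D: (6/49) * 5 = 30/49
  G: (2/49) * 5 = 10/49
Sum = (36 + 40 + 38 + 30 + 10)/49 = 154/49

L = 154/49 = 3.1429 bits/symbol


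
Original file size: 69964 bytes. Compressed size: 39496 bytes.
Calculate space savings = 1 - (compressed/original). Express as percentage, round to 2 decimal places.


ratio = compressed/original = 39496/69964 = 0.564519
savings = 1 - ratio = 1 - 0.564519 = 0.435481
as a percentage: 0.435481 * 100 = 43.55%

Space savings = 1 - 39496/69964 = 43.55%


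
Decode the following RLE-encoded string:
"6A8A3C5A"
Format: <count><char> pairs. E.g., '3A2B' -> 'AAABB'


Expanding each <count><char> pair:
  6A -> 'AAAAAA'
  8A -> 'AAAAAAAA'
  3C -> 'CCC'
  5A -> 'AAAAA'

Decoded = AAAAAAAAAAAAAACCCAAAAA


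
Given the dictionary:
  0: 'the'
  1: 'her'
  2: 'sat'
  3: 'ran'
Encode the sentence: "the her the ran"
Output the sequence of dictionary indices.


Look up each word in the dictionary:
  'the' -> 0
  'her' -> 1
  'the' -> 0
  'ran' -> 3

Encoded: [0, 1, 0, 3]


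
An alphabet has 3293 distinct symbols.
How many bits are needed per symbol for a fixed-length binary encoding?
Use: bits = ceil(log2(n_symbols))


log2(3293) = 11.6852
Bracket: 2^11 = 2048 < 3293 <= 2^12 = 4096
So ceil(log2(3293)) = 12

bits = ceil(log2(3293)) = ceil(11.6852) = 12 bits


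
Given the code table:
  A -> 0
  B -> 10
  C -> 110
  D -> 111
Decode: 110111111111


Decoding:
110 -> C
111 -> D
111 -> D
111 -> D


Result: CDDD


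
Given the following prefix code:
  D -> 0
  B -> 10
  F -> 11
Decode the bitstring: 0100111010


Decoding step by step:
Bits 0 -> D
Bits 10 -> B
Bits 0 -> D
Bits 11 -> F
Bits 10 -> B
Bits 10 -> B


Decoded message: DBDFBB


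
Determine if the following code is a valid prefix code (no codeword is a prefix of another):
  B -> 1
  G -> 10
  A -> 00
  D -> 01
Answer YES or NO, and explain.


Checking each pair (does one codeword prefix another?):
  B='1' vs G='10': prefix -- VIOLATION

NO -- this is NOT a valid prefix code. B (1) is a prefix of G (10).


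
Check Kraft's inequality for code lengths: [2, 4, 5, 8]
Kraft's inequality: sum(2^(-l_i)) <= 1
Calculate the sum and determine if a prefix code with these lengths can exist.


Sum = 2^(-2) + 2^(-4) + 2^(-5) + 2^(-8)
    = 0.25 + 0.0625 + 0.03125 + 0.00390625
    = 89/256 = 0.34765625
Since 0.34765625 <= 1, Kraft's inequality IS satisfied.
A prefix code with these lengths CAN exist.

Kraft sum = 0.34765625. Satisfied.


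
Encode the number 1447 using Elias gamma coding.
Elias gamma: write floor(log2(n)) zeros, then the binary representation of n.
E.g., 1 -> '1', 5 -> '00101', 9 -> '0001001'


num_bits = floor(log2(1447)) + 1 = 11
leading_zeros = num_bits - 1 = 10
binary(1447) = 10110100111

Elias gamma(1447) = '0000000000' + '10110100111' = 000000000010110100111 (21 bits)


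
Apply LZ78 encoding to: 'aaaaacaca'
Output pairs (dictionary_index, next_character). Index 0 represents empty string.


LZ78 encoding steps:
Dictionary: {0: ''}
Step 1: w='' (idx 0), next='a' -> output (0, 'a'), add 'a' as idx 1
Step 2: w='a' (idx 1), next='a' -> output (1, 'a'), add 'aa' as idx 2
Step 3: w='aa' (idx 2), next='c' -> output (2, 'c'), add 'aac' as idx 3
Step 4: w='a' (idx 1), next='c' -> output (1, 'c'), add 'ac' as idx 4
Step 5: w='a' (idx 1), end of input -> output (1, '')


Encoded: [(0, 'a'), (1, 'a'), (2, 'c'), (1, 'c'), (1, '')]


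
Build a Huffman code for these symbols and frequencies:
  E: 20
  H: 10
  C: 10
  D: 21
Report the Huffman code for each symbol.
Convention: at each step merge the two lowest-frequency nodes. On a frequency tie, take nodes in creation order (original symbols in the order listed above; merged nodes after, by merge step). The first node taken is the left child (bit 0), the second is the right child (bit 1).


Huffman tree construction:
Step 1: Merge H(10) + C(10) = 20
Step 2: Merge E(20) + (H+C)(20) = 40
Step 3: Merge D(21) + (E+(H+C))(40) = 61
Read each symbol's code off the tree from the root (left child = 0, right child = 1).

Codes:
  E: 10 (length 2)
  H: 110 (length 3)
  C: 111 (length 3)
  D: 0 (length 1)
Average code length: 121/61 = 1.9836 bits/symbol


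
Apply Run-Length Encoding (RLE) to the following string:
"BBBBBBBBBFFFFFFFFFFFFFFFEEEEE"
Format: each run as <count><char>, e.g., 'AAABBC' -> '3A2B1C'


Scanning runs left to right:
  i=0: run of 'B' x 9 -> '9B'
  i=9: run of 'F' x 15 -> '15F'
  i=24: run of 'E' x 5 -> '5E'

RLE = 9B15F5E


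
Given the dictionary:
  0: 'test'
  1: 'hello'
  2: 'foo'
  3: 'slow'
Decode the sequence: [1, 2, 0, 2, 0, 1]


Look up each index in the dictionary:
  1 -> 'hello'
  2 -> 'foo'
  0 -> 'test'
  2 -> 'foo'
  0 -> 'test'
  1 -> 'hello'

Decoded: "hello foo test foo test hello"


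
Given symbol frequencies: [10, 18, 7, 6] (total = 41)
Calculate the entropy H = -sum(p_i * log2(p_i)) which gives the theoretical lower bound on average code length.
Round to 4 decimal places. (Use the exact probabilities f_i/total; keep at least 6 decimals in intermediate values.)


Per-symbol terms -p_i * log2(p_i) with p_i = f_i/41:
  p = 10/41 = 0.243902: log2(p) = -2.035624, -p*log2(p) = 0.496494
  p = 18/41 = 0.439024: log2(p) = -1.187627, -p*log2(p) = 0.521397
  p = 7/41 = 0.170732: log2(p) = -2.550197, -p*log2(p) = 0.435400
  p = 6/41 = 0.146341: log2(p) = -2.772590, -p*log2(p) = 0.405745
H = 0.496494 + 0.521397 + 0.435400 + 0.405745 = 1.859036

H = 1.859 bits/symbol


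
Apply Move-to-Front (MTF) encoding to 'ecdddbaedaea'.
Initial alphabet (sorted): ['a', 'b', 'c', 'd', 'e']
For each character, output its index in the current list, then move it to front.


MTF encoding:
'e': index 4 in ['a', 'b', 'c', 'd', 'e'] -> ['e', 'a', 'b', 'c', 'd']
'c': index 3 in ['e', 'a', 'b', 'c', 'd'] -> ['c', 'e', 'a', 'b', 'd']
'd': index 4 in ['c', 'e', 'a', 'b', 'd'] -> ['d', 'c', 'e', 'a', 'b']
'd': index 0 in ['d', 'c', 'e', 'a', 'b'] -> ['d', 'c', 'e', 'a', 'b']
'd': index 0 in ['d', 'c', 'e', 'a', 'b'] -> ['d', 'c', 'e', 'a', 'b']
'b': index 4 in ['d', 'c', 'e', 'a', 'b'] -> ['b', 'd', 'c', 'e', 'a']
'a': index 4 in ['b', 'd', 'c', 'e', 'a'] -> ['a', 'b', 'd', 'c', 'e']
'e': index 4 in ['a', 'b', 'd', 'c', 'e'] -> ['e', 'a', 'b', 'd', 'c']
'd': index 3 in ['e', 'a', 'b', 'd', 'c'] -> ['d', 'e', 'a', 'b', 'c']
'a': index 2 in ['d', 'e', 'a', 'b', 'c'] -> ['a', 'd', 'e', 'b', 'c']
'e': index 2 in ['a', 'd', 'e', 'b', 'c'] -> ['e', 'a', 'd', 'b', 'c']
'a': index 1 in ['e', 'a', 'd', 'b', 'c'] -> ['a', 'e', 'd', 'b', 'c']


Output: [4, 3, 4, 0, 0, 4, 4, 4, 3, 2, 2, 1]


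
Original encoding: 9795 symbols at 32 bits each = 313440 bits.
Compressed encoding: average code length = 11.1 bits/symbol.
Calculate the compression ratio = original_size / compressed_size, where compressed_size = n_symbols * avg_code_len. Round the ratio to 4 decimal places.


original_size = n_symbols * orig_bits = 9795 * 32 = 313440 bits
compressed_size = n_symbols * avg_code_len = 9795 * 11.1 = 108724.5 bits
ratio = original_size / compressed_size = 313440 / 108724.5 = 2.8829

Compression ratio = 2.8829


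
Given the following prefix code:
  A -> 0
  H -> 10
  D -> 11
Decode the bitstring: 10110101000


Decoding step by step:
Bits 10 -> H
Bits 11 -> D
Bits 0 -> A
Bits 10 -> H
Bits 10 -> H
Bits 0 -> A
Bits 0 -> A


Decoded message: HDAHHAA


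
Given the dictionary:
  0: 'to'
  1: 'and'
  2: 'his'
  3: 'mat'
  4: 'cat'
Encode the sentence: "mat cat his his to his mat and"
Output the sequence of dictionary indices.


Look up each word in the dictionary:
  'mat' -> 3
  'cat' -> 4
  'his' -> 2
  'his' -> 2
  'to' -> 0
  'his' -> 2
  'mat' -> 3
  'and' -> 1

Encoded: [3, 4, 2, 2, 0, 2, 3, 1]


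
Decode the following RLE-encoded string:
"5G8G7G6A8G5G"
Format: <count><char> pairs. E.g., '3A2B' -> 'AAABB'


Expanding each <count><char> pair:
  5G -> 'GGGGG'
  8G -> 'GGGGGGGG'
  7G -> 'GGGGGGG'
  6A -> 'AAAAAA'
  8G -> 'GGGGGGGG'
  5G -> 'GGGGG'

Decoded = GGGGGGGGGGGGGGGGGGGGAAAAAAGGGGGGGGGGGGG


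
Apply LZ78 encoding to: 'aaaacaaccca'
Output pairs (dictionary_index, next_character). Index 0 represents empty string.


LZ78 encoding steps:
Dictionary: {0: ''}
Step 1: w='' (idx 0), next='a' -> output (0, 'a'), add 'a' as idx 1
Step 2: w='a' (idx 1), next='a' -> output (1, 'a'), add 'aa' as idx 2
Step 3: w='a' (idx 1), next='c' -> output (1, 'c'), add 'ac' as idx 3
Step 4: w='aa' (idx 2), next='c' -> output (2, 'c'), add 'aac' as idx 4
Step 5: w='' (idx 0), next='c' -> output (0, 'c'), add 'c' as idx 5
Step 6: w='c' (idx 5), next='a' -> output (5, 'a'), add 'ca' as idx 6


Encoded: [(0, 'a'), (1, 'a'), (1, 'c'), (2, 'c'), (0, 'c'), (5, 'a')]


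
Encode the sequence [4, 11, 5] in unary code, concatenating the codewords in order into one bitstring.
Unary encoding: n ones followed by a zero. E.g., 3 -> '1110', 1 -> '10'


Encode each number as n ones followed by a terminating 0:
  4 -> 11110 (5 bits)
  11 -> 111111111110 (12 bits)
  5 -> 111110 (6 bits)
Total length = 5 + 12 + 6 = 23 bits.

Unary([4, 11, 5]) = 11110111111111110111110 (23 bits)


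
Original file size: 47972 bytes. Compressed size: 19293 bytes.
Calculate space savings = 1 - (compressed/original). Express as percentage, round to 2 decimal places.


ratio = compressed/original = 19293/47972 = 0.402172
savings = 1 - ratio = 1 - 0.402172 = 0.597828
as a percentage: 0.597828 * 100 = 59.78%

Space savings = 1 - 19293/47972 = 59.78%


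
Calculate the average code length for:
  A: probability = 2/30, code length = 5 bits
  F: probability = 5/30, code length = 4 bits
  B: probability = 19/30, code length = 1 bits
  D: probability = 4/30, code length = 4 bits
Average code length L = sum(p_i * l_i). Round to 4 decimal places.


Weighted contributions p_i * l_i:
  A: (2/30) * 5 = 10/30
  F: (5/30) * 4 = 20/30
  B: (19/30) * 1 = 19/30
  D: (4/30) * 4 = 16/30
Sum = (10 + 20 + 19 + 16)/30 = 65/30

L = 65/30 = 2.1667 bits/symbol


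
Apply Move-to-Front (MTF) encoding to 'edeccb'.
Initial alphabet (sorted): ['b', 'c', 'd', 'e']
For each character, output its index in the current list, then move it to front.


MTF encoding:
'e': index 3 in ['b', 'c', 'd', 'e'] -> ['e', 'b', 'c', 'd']
'd': index 3 in ['e', 'b', 'c', 'd'] -> ['d', 'e', 'b', 'c']
'e': index 1 in ['d', 'e', 'b', 'c'] -> ['e', 'd', 'b', 'c']
'c': index 3 in ['e', 'd', 'b', 'c'] -> ['c', 'e', 'd', 'b']
'c': index 0 in ['c', 'e', 'd', 'b'] -> ['c', 'e', 'd', 'b']
'b': index 3 in ['c', 'e', 'd', 'b'] -> ['b', 'c', 'e', 'd']


Output: [3, 3, 1, 3, 0, 3]


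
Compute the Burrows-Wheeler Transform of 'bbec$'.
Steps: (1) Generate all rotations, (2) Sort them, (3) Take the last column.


Rotations (sorted):
  0: $bbec -> last char: c
  1: bbec$ -> last char: $
  2: bec$b -> last char: b
  3: c$bbe -> last char: e
  4: ec$bb -> last char: b


BWT = c$beb


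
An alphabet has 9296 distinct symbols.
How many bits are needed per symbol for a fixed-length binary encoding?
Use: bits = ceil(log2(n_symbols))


log2(9296) = 13.1824
Bracket: 2^13 = 8192 < 9296 <= 2^14 = 16384
So ceil(log2(9296)) = 14

bits = ceil(log2(9296)) = ceil(13.1824) = 14 bits


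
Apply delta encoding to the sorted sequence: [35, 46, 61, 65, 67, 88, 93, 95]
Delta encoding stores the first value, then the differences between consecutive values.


First value: 35
Deltas:
  46 - 35 = 11
  61 - 46 = 15
  65 - 61 = 4
  67 - 65 = 2
  88 - 67 = 21
  93 - 88 = 5
  95 - 93 = 2


Delta encoded: [35, 11, 15, 4, 2, 21, 5, 2]


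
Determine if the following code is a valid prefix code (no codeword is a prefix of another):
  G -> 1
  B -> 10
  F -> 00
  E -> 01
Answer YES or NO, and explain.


Checking each pair (does one codeword prefix another?):
  G='1' vs B='10': prefix -- VIOLATION

NO -- this is NOT a valid prefix code. G (1) is a prefix of B (10).


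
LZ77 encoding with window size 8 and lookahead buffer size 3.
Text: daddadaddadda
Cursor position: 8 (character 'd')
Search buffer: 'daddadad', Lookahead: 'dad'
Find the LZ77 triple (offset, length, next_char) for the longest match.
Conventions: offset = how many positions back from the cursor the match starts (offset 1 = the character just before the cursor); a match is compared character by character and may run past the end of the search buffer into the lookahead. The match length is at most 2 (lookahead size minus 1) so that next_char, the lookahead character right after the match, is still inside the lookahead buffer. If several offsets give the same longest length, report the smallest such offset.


Try each offset into the search buffer:
  offset=1 (pos 7, char 'd'): match length 1
  offset=2 (pos 6, char 'a'): match length 0
  offset=3 (pos 5, char 'd'): match length 2
  offset=4 (pos 4, char 'a'): match length 0
  offset=5 (pos 3, char 'd'): match length 2
  offset=6 (pos 2, char 'd'): match length 1
  offset=7 (pos 1, char 'a'): match length 0
  offset=8 (pos 0, char 'd'): match length 2
Longest match has length 2, found at offsets 3, 5, 8; take the smallest, offset 3.
next_char = character at position 8 + 2 = 10 -> 'd'

Best match: offset=3, length=2 (matching 'da' starting at position 5)
LZ77 triple: (3, 2, 'd')


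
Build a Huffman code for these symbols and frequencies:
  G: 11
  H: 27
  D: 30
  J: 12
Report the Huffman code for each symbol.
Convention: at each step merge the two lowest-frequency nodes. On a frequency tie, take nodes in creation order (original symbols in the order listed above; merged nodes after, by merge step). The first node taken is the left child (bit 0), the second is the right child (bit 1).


Huffman tree construction:
Step 1: Merge G(11) + J(12) = 23
Step 2: Merge (G+J)(23) + H(27) = 50
Step 3: Merge D(30) + ((G+J)+H)(50) = 80
Read each symbol's code off the tree from the root (left child = 0, right child = 1).

Codes:
  G: 100 (length 3)
  H: 11 (length 2)
  D: 0 (length 1)
  J: 101 (length 3)
Average code length: 153/80 = 1.9125 bits/symbol


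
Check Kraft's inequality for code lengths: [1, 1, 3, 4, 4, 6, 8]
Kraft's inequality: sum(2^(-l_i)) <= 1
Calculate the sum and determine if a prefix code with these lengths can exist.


Sum = 2^(-1) + 2^(-1) + 2^(-3) + 2^(-4) + 2^(-4) + 2^(-6) + 2^(-8)
    = 0.5 + 0.5 + 0.125 + 0.0625 + 0.0625 + 0.015625 + 0.00390625
    = 325/256 = 1.26953125
Since 1.26953125 > 1, Kraft's inequality is NOT satisfied.
A prefix code with these lengths CANNOT exist.

Kraft sum = 1.26953125. Not satisfied.


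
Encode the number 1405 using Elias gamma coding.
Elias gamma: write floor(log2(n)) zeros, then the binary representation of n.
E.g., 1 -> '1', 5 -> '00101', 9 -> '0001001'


num_bits = floor(log2(1405)) + 1 = 11
leading_zeros = num_bits - 1 = 10
binary(1405) = 10101111101

Elias gamma(1405) = '0000000000' + '10101111101' = 000000000010101111101 (21 bits)


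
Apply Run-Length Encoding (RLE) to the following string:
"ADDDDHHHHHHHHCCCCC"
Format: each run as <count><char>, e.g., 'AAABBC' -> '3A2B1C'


Scanning runs left to right:
  i=0: run of 'A' x 1 -> '1A'
  i=1: run of 'D' x 4 -> '4D'
  i=5: run of 'H' x 8 -> '8H'
  i=13: run of 'C' x 5 -> '5C'

RLE = 1A4D8H5C


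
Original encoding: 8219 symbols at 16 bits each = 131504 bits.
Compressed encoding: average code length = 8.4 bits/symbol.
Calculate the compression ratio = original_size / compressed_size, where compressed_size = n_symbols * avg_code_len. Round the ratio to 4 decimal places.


original_size = n_symbols * orig_bits = 8219 * 16 = 131504 bits
compressed_size = n_symbols * avg_code_len = 8219 * 8.4 = 69039.6 bits
ratio = original_size / compressed_size = 131504 / 69039.6 = 1.9048

Compression ratio = 1.9048


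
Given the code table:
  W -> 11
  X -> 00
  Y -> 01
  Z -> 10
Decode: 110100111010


Decoding:
11 -> W
01 -> Y
00 -> X
11 -> W
10 -> Z
10 -> Z


Result: WYXWZZ


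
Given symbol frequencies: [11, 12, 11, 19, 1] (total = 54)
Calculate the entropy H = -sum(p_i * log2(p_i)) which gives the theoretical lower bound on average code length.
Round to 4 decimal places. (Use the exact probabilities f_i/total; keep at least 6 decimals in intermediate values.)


Per-symbol terms -p_i * log2(p_i) with p_i = f_i/54:
  p = 11/54 = 0.203704: log2(p) = -2.295456, -p*log2(p) = 0.467593
  p = 12/54 = 0.222222: log2(p) = -2.169925, -p*log2(p) = 0.482206
  p = 11/54 = 0.203704: log2(p) = -2.295456, -p*log2(p) = 0.467593
  p = 19/54 = 0.351852: log2(p) = -1.506960, -p*log2(p) = 0.530227
  p = 1/54 = 0.018519: log2(p) = -5.754888, -p*log2(p) = 0.106572
H = 0.467593 + 0.482206 + 0.467593 + 0.530227 + 0.106572 = 2.054191

H = 2.0542 bits/symbol


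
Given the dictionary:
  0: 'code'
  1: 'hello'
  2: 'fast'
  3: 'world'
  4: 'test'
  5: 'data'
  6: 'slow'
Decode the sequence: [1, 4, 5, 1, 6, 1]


Look up each index in the dictionary:
  1 -> 'hello'
  4 -> 'test'
  5 -> 'data'
  1 -> 'hello'
  6 -> 'slow'
  1 -> 'hello'

Decoded: "hello test data hello slow hello"


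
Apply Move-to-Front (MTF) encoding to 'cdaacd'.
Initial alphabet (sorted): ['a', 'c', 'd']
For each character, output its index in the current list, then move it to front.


MTF encoding:
'c': index 1 in ['a', 'c', 'd'] -> ['c', 'a', 'd']
'd': index 2 in ['c', 'a', 'd'] -> ['d', 'c', 'a']
'a': index 2 in ['d', 'c', 'a'] -> ['a', 'd', 'c']
'a': index 0 in ['a', 'd', 'c'] -> ['a', 'd', 'c']
'c': index 2 in ['a', 'd', 'c'] -> ['c', 'a', 'd']
'd': index 2 in ['c', 'a', 'd'] -> ['d', 'c', 'a']


Output: [1, 2, 2, 0, 2, 2]


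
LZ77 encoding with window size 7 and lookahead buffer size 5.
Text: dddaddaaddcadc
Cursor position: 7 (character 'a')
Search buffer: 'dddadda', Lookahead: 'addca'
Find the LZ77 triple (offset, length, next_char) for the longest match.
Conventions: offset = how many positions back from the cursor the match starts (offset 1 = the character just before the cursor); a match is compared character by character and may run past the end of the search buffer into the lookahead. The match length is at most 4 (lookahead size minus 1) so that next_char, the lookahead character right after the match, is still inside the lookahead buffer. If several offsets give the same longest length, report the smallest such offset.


Try each offset into the search buffer:
  offset=1 (pos 6, char 'a'): match length 1
  offset=2 (pos 5, char 'd'): match length 0
  offset=3 (pos 4, char 'd'): match length 0
  offset=4 (pos 3, char 'a'): match length 3
  offset=5 (pos 2, char 'd'): match length 0
  offset=6 (pos 1, char 'd'): match length 0
  offset=7 (pos 0, char 'd'): match length 0
Longest match has length 3 at offset 4.
next_char = character at position 7 + 3 = 10 -> 'c'

Best match: offset=4, length=3 (matching 'add' starting at position 3)
LZ77 triple: (4, 3, 'c')


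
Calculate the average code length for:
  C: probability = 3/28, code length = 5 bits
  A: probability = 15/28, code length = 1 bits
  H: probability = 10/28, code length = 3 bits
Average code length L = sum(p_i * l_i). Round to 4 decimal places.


Weighted contributions p_i * l_i:
  C: (3/28) * 5 = 15/28
  A: (15/28) * 1 = 15/28
  H: (10/28) * 3 = 30/28
Sum = (15 + 15 + 30)/28 = 60/28

L = 60/28 = 2.1429 bits/symbol


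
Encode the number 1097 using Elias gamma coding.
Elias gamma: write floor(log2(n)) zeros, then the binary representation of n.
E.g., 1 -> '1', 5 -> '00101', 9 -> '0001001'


num_bits = floor(log2(1097)) + 1 = 11
leading_zeros = num_bits - 1 = 10
binary(1097) = 10001001001

Elias gamma(1097) = '0000000000' + '10001001001' = 000000000010001001001 (21 bits)


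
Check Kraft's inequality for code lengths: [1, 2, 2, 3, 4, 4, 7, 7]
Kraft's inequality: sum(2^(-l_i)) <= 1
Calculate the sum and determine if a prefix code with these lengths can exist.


Sum = 2^(-1) + 2^(-2) + 2^(-2) + 2^(-3) + 2^(-4) + 2^(-4) + 2^(-7) + 2^(-7)
    = 0.5 + 0.25 + 0.25 + 0.125 + 0.0625 + 0.0625 + 0.0078125 + 0.0078125
    = 162/128 = 1.265625
Since 1.265625 > 1, Kraft's inequality is NOT satisfied.
A prefix code with these lengths CANNOT exist.

Kraft sum = 1.265625. Not satisfied.


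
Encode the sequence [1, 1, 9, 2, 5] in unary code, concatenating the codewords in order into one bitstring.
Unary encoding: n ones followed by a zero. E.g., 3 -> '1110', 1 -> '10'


Encode each number as n ones followed by a terminating 0:
  1 -> 10 (2 bits)
  1 -> 10 (2 bits)
  9 -> 1111111110 (10 bits)
  2 -> 110 (3 bits)
  5 -> 111110 (6 bits)
Total length = 2 + 2 + 10 + 3 + 6 = 23 bits.

Unary([1, 1, 9, 2, 5]) = 10101111111110110111110 (23 bits)


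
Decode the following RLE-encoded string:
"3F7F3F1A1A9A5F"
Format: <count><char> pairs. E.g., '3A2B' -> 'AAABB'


Expanding each <count><char> pair:
  3F -> 'FFF'
  7F -> 'FFFFFFF'
  3F -> 'FFF'
  1A -> 'A'
  1A -> 'A'
  9A -> 'AAAAAAAAA'
  5F -> 'FFFFF'

Decoded = FFFFFFFFFFFFFAAAAAAAAAAAFFFFF


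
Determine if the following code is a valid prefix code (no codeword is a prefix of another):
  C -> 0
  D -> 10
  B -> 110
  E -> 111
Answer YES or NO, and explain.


Checking each pair (does one codeword prefix another?):
  C='0' vs D='10': no prefix
  C='0' vs B='110': no prefix
  C='0' vs E='111': no prefix
  D='10' vs C='0': no prefix
  D='10' vs B='110': no prefix
  D='10' vs E='111': no prefix
  B='110' vs C='0': no prefix
  B='110' vs D='10': no prefix
  B='110' vs E='111': no prefix
  E='111' vs C='0': no prefix
  E='111' vs D='10': no prefix
  E='111' vs B='110': no prefix
No violation found over all pairs.

YES -- this is a valid prefix code. No codeword is a prefix of any other codeword.


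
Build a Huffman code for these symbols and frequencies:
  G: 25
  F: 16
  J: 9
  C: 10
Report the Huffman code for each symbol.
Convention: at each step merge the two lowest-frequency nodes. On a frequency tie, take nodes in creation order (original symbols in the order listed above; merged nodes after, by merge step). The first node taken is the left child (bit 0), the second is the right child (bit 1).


Huffman tree construction:
Step 1: Merge J(9) + C(10) = 19
Step 2: Merge F(16) + (J+C)(19) = 35
Step 3: Merge G(25) + (F+(J+C))(35) = 60
Read each symbol's code off the tree from the root (left child = 0, right child = 1).

Codes:
  G: 0 (length 1)
  F: 10 (length 2)
  J: 110 (length 3)
  C: 111 (length 3)
Average code length: 114/60 = 1.9000 bits/symbol


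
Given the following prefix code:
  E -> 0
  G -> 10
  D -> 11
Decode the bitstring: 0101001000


Decoding step by step:
Bits 0 -> E
Bits 10 -> G
Bits 10 -> G
Bits 0 -> E
Bits 10 -> G
Bits 0 -> E
Bits 0 -> E


Decoded message: EGGEGEE


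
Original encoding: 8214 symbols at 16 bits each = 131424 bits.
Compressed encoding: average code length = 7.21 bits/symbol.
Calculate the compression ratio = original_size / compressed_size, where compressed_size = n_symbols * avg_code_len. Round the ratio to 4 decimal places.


original_size = n_symbols * orig_bits = 8214 * 16 = 131424 bits
compressed_size = n_symbols * avg_code_len = 8214 * 7.21 = 59222.94 bits
ratio = original_size / compressed_size = 131424 / 59222.94 = 2.2191

Compression ratio = 2.2191


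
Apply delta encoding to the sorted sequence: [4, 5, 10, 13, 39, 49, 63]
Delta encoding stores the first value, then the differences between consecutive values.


First value: 4
Deltas:
  5 - 4 = 1
  10 - 5 = 5
  13 - 10 = 3
  39 - 13 = 26
  49 - 39 = 10
  63 - 49 = 14


Delta encoded: [4, 1, 5, 3, 26, 10, 14]


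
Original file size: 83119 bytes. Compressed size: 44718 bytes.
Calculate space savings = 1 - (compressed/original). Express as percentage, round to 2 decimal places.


ratio = compressed/original = 44718/83119 = 0.538
savings = 1 - ratio = 1 - 0.538 = 0.462
as a percentage: 0.462 * 100 = 46.2%

Space savings = 1 - 44718/83119 = 46.2%


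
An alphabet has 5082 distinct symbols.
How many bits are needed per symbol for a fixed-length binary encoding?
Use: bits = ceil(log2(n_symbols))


log2(5082) = 12.3112
Bracket: 2^12 = 4096 < 5082 <= 2^13 = 8192
So ceil(log2(5082)) = 13

bits = ceil(log2(5082)) = ceil(12.3112) = 13 bits


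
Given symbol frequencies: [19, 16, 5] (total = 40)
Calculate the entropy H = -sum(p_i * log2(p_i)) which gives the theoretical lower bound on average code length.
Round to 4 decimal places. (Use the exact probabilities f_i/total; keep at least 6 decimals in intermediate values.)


Per-symbol terms -p_i * log2(p_i) with p_i = f_i/40:
  p = 19/40 = 0.475000: log2(p) = -1.074001, -p*log2(p) = 0.510150
  p = 16/40 = 0.400000: log2(p) = -1.321928, -p*log2(p) = 0.528771
  p = 5/40 = 0.125000: log2(p) = -3.000000, -p*log2(p) = 0.375000
H = 0.510150 + 0.528771 + 0.375000 = 1.413921

H = 1.4139 bits/symbol


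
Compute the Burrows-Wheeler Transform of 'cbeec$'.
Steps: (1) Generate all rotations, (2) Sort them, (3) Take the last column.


Rotations (sorted):
  0: $cbeec -> last char: c
  1: beec$c -> last char: c
  2: c$cbee -> last char: e
  3: cbeec$ -> last char: $
  4: ec$cbe -> last char: e
  5: eec$cb -> last char: b


BWT = cce$eb


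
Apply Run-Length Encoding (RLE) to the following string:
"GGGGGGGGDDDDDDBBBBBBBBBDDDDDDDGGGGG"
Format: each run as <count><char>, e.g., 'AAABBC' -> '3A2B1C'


Scanning runs left to right:
  i=0: run of 'G' x 8 -> '8G'
  i=8: run of 'D' x 6 -> '6D'
  i=14: run of 'B' x 9 -> '9B'
  i=23: run of 'D' x 7 -> '7D'
  i=30: run of 'G' x 5 -> '5G'

RLE = 8G6D9B7D5G


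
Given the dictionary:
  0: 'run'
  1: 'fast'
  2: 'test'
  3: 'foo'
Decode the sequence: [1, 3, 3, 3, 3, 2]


Look up each index in the dictionary:
  1 -> 'fast'
  3 -> 'foo'
  3 -> 'foo'
  3 -> 'foo'
  3 -> 'foo'
  2 -> 'test'

Decoded: "fast foo foo foo foo test"


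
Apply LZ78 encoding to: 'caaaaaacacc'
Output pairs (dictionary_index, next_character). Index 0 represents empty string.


LZ78 encoding steps:
Dictionary: {0: ''}
Step 1: w='' (idx 0), next='c' -> output (0, 'c'), add 'c' as idx 1
Step 2: w='' (idx 0), next='a' -> output (0, 'a'), add 'a' as idx 2
Step 3: w='a' (idx 2), next='a' -> output (2, 'a'), add 'aa' as idx 3
Step 4: w='aa' (idx 3), next='a' -> output (3, 'a'), add 'aaa' as idx 4
Step 5: w='c' (idx 1), next='a' -> output (1, 'a'), add 'ca' as idx 5
Step 6: w='c' (idx 1), next='c' -> output (1, 'c'), add 'cc' as idx 6


Encoded: [(0, 'c'), (0, 'a'), (2, 'a'), (3, 'a'), (1, 'a'), (1, 'c')]


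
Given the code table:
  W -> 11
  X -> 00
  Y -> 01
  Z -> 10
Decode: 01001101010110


Decoding:
01 -> Y
00 -> X
11 -> W
01 -> Y
01 -> Y
01 -> Y
10 -> Z


Result: YXWYYYZ


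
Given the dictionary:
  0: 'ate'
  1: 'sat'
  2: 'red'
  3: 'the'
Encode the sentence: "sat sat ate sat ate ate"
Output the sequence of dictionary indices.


Look up each word in the dictionary:
  'sat' -> 1
  'sat' -> 1
  'ate' -> 0
  'sat' -> 1
  'ate' -> 0
  'ate' -> 0

Encoded: [1, 1, 0, 1, 0, 0]


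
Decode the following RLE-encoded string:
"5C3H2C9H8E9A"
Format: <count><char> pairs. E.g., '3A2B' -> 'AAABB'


Expanding each <count><char> pair:
  5C -> 'CCCCC'
  3H -> 'HHH'
  2C -> 'CC'
  9H -> 'HHHHHHHHH'
  8E -> 'EEEEEEEE'
  9A -> 'AAAAAAAAA'

Decoded = CCCCCHHHCCHHHHHHHHHEEEEEEEEAAAAAAAAA


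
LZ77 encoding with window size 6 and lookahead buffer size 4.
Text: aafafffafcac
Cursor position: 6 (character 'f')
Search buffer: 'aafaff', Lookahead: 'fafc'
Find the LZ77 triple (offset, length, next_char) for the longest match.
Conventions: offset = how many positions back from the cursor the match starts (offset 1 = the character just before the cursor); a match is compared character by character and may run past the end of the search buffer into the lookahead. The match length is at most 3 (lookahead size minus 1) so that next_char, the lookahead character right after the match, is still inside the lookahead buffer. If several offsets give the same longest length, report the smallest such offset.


Try each offset into the search buffer:
  offset=1 (pos 5, char 'f'): match length 1
  offset=2 (pos 4, char 'f'): match length 1
  offset=3 (pos 3, char 'a'): match length 0
  offset=4 (pos 2, char 'f'): match length 3
  offset=5 (pos 1, char 'a'): match length 0
  offset=6 (pos 0, char 'a'): match length 0
Longest match has length 3 at offset 4.
next_char = character at position 6 + 3 = 9 -> 'c'

Best match: offset=4, length=3 (matching 'faf' starting at position 2)
LZ77 triple: (4, 3, 'c')


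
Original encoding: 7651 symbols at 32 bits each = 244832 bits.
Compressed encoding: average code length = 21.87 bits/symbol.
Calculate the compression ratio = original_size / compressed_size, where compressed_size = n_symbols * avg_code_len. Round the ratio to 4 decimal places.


original_size = n_symbols * orig_bits = 7651 * 32 = 244832 bits
compressed_size = n_symbols * avg_code_len = 7651 * 21.87 = 167327.37 bits
ratio = original_size / compressed_size = 244832 / 167327.37 = 1.4632

Compression ratio = 1.4632


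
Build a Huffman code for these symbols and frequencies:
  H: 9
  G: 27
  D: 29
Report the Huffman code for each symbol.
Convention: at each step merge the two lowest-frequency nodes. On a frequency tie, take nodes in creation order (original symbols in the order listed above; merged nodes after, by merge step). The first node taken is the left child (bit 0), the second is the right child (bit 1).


Huffman tree construction:
Step 1: Merge H(9) + G(27) = 36
Step 2: Merge D(29) + (H+G)(36) = 65
Read each symbol's code off the tree from the root (left child = 0, right child = 1).

Codes:
  H: 10 (length 2)
  G: 11 (length 2)
  D: 0 (length 1)
Average code length: 101/65 = 1.5538 bits/symbol


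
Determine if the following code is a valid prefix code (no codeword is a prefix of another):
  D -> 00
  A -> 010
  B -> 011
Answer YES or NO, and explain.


Checking each pair (does one codeword prefix another?):
  D='00' vs A='010': no prefix
  D='00' vs B='011': no prefix
  A='010' vs D='00': no prefix
  A='010' vs B='011': no prefix
  B='011' vs D='00': no prefix
  B='011' vs A='010': no prefix
No violation found over all pairs.

YES -- this is a valid prefix code. No codeword is a prefix of any other codeword.


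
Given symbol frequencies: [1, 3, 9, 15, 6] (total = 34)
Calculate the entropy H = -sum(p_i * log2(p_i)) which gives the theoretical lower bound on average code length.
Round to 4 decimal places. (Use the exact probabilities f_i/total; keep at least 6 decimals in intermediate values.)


Per-symbol terms -p_i * log2(p_i) with p_i = f_i/34:
  p = 1/34 = 0.029412: log2(p) = -5.087463, -p*log2(p) = 0.149631
  p = 3/34 = 0.088235: log2(p) = -3.502500, -p*log2(p) = 0.309044
  p = 9/34 = 0.264706: log2(p) = -1.917538, -p*log2(p) = 0.507584
  p = 15/34 = 0.441176: log2(p) = -1.180572, -p*log2(p) = 0.520841
  p = 6/34 = 0.176471: log2(p) = -2.502500, -p*log2(p) = 0.441618
H = 0.149631 + 0.309044 + 0.507584 + 0.520841 + 0.441618 = 1.928718

H = 1.9287 bits/symbol


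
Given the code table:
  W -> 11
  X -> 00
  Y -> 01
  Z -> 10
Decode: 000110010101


Decoding:
00 -> X
01 -> Y
10 -> Z
01 -> Y
01 -> Y
01 -> Y


Result: XYZYYY


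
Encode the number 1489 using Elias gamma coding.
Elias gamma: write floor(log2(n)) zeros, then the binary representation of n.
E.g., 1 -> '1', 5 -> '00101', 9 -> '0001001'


num_bits = floor(log2(1489)) + 1 = 11
leading_zeros = num_bits - 1 = 10
binary(1489) = 10111010001

Elias gamma(1489) = '0000000000' + '10111010001' = 000000000010111010001 (21 bits)


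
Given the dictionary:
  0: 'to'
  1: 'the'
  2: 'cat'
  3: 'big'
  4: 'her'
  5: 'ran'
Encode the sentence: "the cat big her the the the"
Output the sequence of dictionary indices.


Look up each word in the dictionary:
  'the' -> 1
  'cat' -> 2
  'big' -> 3
  'her' -> 4
  'the' -> 1
  'the' -> 1
  'the' -> 1

Encoded: [1, 2, 3, 4, 1, 1, 1]


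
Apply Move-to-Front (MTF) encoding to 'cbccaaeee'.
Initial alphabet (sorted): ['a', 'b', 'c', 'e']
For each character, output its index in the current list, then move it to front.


MTF encoding:
'c': index 2 in ['a', 'b', 'c', 'e'] -> ['c', 'a', 'b', 'e']
'b': index 2 in ['c', 'a', 'b', 'e'] -> ['b', 'c', 'a', 'e']
'c': index 1 in ['b', 'c', 'a', 'e'] -> ['c', 'b', 'a', 'e']
'c': index 0 in ['c', 'b', 'a', 'e'] -> ['c', 'b', 'a', 'e']
'a': index 2 in ['c', 'b', 'a', 'e'] -> ['a', 'c', 'b', 'e']
'a': index 0 in ['a', 'c', 'b', 'e'] -> ['a', 'c', 'b', 'e']
'e': index 3 in ['a', 'c', 'b', 'e'] -> ['e', 'a', 'c', 'b']
'e': index 0 in ['e', 'a', 'c', 'b'] -> ['e', 'a', 'c', 'b']
'e': index 0 in ['e', 'a', 'c', 'b'] -> ['e', 'a', 'c', 'b']


Output: [2, 2, 1, 0, 2, 0, 3, 0, 0]


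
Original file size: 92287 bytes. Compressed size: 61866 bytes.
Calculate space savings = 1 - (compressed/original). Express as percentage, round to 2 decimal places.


ratio = compressed/original = 61866/92287 = 0.670365
savings = 1 - ratio = 1 - 0.670365 = 0.329635
as a percentage: 0.329635 * 100 = 32.96%

Space savings = 1 - 61866/92287 = 32.96%


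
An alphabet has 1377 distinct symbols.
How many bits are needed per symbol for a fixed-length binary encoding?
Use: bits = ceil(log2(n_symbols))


log2(1377) = 10.4273
Bracket: 2^10 = 1024 < 1377 <= 2^11 = 2048
So ceil(log2(1377)) = 11

bits = ceil(log2(1377)) = ceil(10.4273) = 11 bits


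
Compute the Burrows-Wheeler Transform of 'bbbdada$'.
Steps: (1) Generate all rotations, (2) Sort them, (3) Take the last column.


Rotations (sorted):
  0: $bbbdada -> last char: a
  1: a$bbbdad -> last char: d
  2: ada$bbbd -> last char: d
  3: bbbdada$ -> last char: $
  4: bbdada$b -> last char: b
  5: bdada$bb -> last char: b
  6: da$bbbda -> last char: a
  7: dada$bbb -> last char: b


BWT = add$bbab


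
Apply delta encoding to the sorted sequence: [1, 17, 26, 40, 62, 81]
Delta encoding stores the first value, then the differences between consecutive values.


First value: 1
Deltas:
  17 - 1 = 16
  26 - 17 = 9
  40 - 26 = 14
  62 - 40 = 22
  81 - 62 = 19


Delta encoded: [1, 16, 9, 14, 22, 19]


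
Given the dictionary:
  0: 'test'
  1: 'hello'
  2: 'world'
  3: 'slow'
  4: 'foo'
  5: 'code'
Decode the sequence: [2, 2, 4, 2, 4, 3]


Look up each index in the dictionary:
  2 -> 'world'
  2 -> 'world'
  4 -> 'foo'
  2 -> 'world'
  4 -> 'foo'
  3 -> 'slow'

Decoded: "world world foo world foo slow"


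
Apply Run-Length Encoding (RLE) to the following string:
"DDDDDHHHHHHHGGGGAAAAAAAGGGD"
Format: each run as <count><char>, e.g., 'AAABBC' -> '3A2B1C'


Scanning runs left to right:
  i=0: run of 'D' x 5 -> '5D'
  i=5: run of 'H' x 7 -> '7H'
  i=12: run of 'G' x 4 -> '4G'
  i=16: run of 'A' x 7 -> '7A'
  i=23: run of 'G' x 3 -> '3G'
  i=26: run of 'D' x 1 -> '1D'

RLE = 5D7H4G7A3G1D


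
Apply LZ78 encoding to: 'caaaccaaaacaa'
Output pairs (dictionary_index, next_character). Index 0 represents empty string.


LZ78 encoding steps:
Dictionary: {0: ''}
Step 1: w='' (idx 0), next='c' -> output (0, 'c'), add 'c' as idx 1
Step 2: w='' (idx 0), next='a' -> output (0, 'a'), add 'a' as idx 2
Step 3: w='a' (idx 2), next='a' -> output (2, 'a'), add 'aa' as idx 3
Step 4: w='c' (idx 1), next='c' -> output (1, 'c'), add 'cc' as idx 4
Step 5: w='aa' (idx 3), next='a' -> output (3, 'a'), add 'aaa' as idx 5
Step 6: w='a' (idx 2), next='c' -> output (2, 'c'), add 'ac' as idx 6
Step 7: w='aa' (idx 3), end of input -> output (3, '')


Encoded: [(0, 'c'), (0, 'a'), (2, 'a'), (1, 'c'), (3, 'a'), (2, 'c'), (3, '')]


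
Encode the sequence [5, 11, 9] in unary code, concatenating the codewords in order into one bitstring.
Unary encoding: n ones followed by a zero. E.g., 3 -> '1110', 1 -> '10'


Encode each number as n ones followed by a terminating 0:
  5 -> 111110 (6 bits)
  11 -> 111111111110 (12 bits)
  9 -> 1111111110 (10 bits)
Total length = 6 + 12 + 10 = 28 bits.

Unary([5, 11, 9]) = 1111101111111111101111111110 (28 bits)


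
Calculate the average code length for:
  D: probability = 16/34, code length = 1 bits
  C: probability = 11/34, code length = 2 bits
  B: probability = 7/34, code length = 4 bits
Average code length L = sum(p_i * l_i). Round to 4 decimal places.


Weighted contributions p_i * l_i:
  D: (16/34) * 1 = 16/34
  C: (11/34) * 2 = 22/34
  B: (7/34) * 4 = 28/34
Sum = (16 + 22 + 28)/34 = 66/34

L = 66/34 = 1.9412 bits/symbol


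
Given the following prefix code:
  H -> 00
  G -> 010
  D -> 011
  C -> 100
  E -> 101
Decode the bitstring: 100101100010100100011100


Decoding step by step:
Bits 100 -> C
Bits 101 -> E
Bits 100 -> C
Bits 010 -> G
Bits 100 -> C
Bits 100 -> C
Bits 011 -> D
Bits 100 -> C


Decoded message: CECGCCDC


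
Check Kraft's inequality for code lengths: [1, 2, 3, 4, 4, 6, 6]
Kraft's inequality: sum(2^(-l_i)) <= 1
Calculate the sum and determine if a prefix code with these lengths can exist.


Sum = 2^(-1) + 2^(-2) + 2^(-3) + 2^(-4) + 2^(-4) + 2^(-6) + 2^(-6)
    = 0.5 + 0.25 + 0.125 + 0.0625 + 0.0625 + 0.015625 + 0.015625
    = 66/64 = 1.03125
Since 1.03125 > 1, Kraft's inequality is NOT satisfied.
A prefix code with these lengths CANNOT exist.

Kraft sum = 1.03125. Not satisfied.


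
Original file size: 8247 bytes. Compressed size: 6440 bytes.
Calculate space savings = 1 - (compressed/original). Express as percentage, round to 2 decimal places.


ratio = compressed/original = 6440/8247 = 0.78089
savings = 1 - ratio = 1 - 0.78089 = 0.21911
as a percentage: 0.21911 * 100 = 21.91%

Space savings = 1 - 6440/8247 = 21.91%


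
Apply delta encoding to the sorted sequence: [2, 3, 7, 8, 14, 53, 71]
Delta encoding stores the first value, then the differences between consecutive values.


First value: 2
Deltas:
  3 - 2 = 1
  7 - 3 = 4
  8 - 7 = 1
  14 - 8 = 6
  53 - 14 = 39
  71 - 53 = 18


Delta encoded: [2, 1, 4, 1, 6, 39, 18]


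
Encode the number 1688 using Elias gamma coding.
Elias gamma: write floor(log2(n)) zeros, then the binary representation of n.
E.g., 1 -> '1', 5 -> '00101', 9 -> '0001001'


num_bits = floor(log2(1688)) + 1 = 11
leading_zeros = num_bits - 1 = 10
binary(1688) = 11010011000

Elias gamma(1688) = '0000000000' + '11010011000' = 000000000011010011000 (21 bits)


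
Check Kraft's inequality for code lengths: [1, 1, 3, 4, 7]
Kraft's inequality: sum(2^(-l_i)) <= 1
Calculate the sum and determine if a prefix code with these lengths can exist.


Sum = 2^(-1) + 2^(-1) + 2^(-3) + 2^(-4) + 2^(-7)
    = 0.5 + 0.5 + 0.125 + 0.0625 + 0.0078125
    = 153/128 = 1.1953125
Since 1.1953125 > 1, Kraft's inequality is NOT satisfied.
A prefix code with these lengths CANNOT exist.

Kraft sum = 1.1953125. Not satisfied.


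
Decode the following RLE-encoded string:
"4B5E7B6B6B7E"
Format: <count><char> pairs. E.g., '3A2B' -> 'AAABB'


Expanding each <count><char> pair:
  4B -> 'BBBB'
  5E -> 'EEEEE'
  7B -> 'BBBBBBB'
  6B -> 'BBBBBB'
  6B -> 'BBBBBB'
  7E -> 'EEEEEEE'

Decoded = BBBBEEEEEBBBBBBBBBBBBBBBBBBBEEEEEEE


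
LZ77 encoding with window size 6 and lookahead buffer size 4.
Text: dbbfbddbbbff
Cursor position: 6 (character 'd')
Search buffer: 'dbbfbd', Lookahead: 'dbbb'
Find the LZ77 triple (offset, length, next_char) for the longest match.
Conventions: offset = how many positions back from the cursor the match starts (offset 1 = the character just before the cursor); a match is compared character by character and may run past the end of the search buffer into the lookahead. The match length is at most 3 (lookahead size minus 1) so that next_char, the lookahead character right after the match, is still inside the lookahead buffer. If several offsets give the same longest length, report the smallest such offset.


Try each offset into the search buffer:
  offset=1 (pos 5, char 'd'): match length 1
  offset=2 (pos 4, char 'b'): match length 0
  offset=3 (pos 3, char 'f'): match length 0
  offset=4 (pos 2, char 'b'): match length 0
  offset=5 (pos 1, char 'b'): match length 0
  offset=6 (pos 0, char 'd'): match length 3
Longest match has length 3 at offset 6.
next_char = character at position 6 + 3 = 9 -> 'b'

Best match: offset=6, length=3 (matching 'dbb' starting at position 0)
LZ77 triple: (6, 3, 'b')
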